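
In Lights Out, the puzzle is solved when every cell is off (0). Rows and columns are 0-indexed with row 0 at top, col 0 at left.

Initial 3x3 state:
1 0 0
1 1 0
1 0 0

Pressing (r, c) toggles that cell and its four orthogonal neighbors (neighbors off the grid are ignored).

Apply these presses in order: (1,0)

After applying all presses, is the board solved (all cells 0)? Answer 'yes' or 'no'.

After press 1 at (1,0):
0 0 0
0 0 0
0 0 0

Lights still on: 0

Answer: yes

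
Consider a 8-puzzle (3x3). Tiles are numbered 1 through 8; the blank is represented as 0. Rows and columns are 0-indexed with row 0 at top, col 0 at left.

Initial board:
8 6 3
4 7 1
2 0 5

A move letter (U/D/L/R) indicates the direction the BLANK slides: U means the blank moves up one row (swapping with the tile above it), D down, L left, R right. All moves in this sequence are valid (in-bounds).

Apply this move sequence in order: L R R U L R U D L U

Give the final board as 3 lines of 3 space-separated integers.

After move 1 (L):
8 6 3
4 7 1
0 2 5

After move 2 (R):
8 6 3
4 7 1
2 0 5

After move 3 (R):
8 6 3
4 7 1
2 5 0

After move 4 (U):
8 6 3
4 7 0
2 5 1

After move 5 (L):
8 6 3
4 0 7
2 5 1

After move 6 (R):
8 6 3
4 7 0
2 5 1

After move 7 (U):
8 6 0
4 7 3
2 5 1

After move 8 (D):
8 6 3
4 7 0
2 5 1

After move 9 (L):
8 6 3
4 0 7
2 5 1

After move 10 (U):
8 0 3
4 6 7
2 5 1

Answer: 8 0 3
4 6 7
2 5 1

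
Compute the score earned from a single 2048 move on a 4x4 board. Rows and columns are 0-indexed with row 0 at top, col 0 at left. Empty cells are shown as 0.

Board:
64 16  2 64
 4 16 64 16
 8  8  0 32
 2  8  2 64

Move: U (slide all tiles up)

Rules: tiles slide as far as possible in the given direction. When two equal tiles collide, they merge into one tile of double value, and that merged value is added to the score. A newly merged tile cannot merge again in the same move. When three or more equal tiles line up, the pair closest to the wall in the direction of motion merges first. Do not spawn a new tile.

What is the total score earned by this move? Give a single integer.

Slide up:
col 0: [64, 4, 8, 2] -> [64, 4, 8, 2]  score +0 (running 0)
col 1: [16, 16, 8, 8] -> [32, 16, 0, 0]  score +48 (running 48)
col 2: [2, 64, 0, 2] -> [2, 64, 2, 0]  score +0 (running 48)
col 3: [64, 16, 32, 64] -> [64, 16, 32, 64]  score +0 (running 48)
Board after move:
64 32  2 64
 4 16 64 16
 8  0  2 32
 2  0  0 64

Answer: 48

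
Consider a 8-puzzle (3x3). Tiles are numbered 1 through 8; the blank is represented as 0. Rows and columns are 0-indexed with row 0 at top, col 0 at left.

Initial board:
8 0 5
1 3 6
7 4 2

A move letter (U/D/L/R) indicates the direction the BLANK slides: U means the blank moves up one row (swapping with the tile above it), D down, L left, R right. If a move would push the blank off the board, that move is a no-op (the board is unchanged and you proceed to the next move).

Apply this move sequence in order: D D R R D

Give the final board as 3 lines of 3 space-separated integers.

Answer: 8 3 5
1 4 6
7 2 0

Derivation:
After move 1 (D):
8 3 5
1 0 6
7 4 2

After move 2 (D):
8 3 5
1 4 6
7 0 2

After move 3 (R):
8 3 5
1 4 6
7 2 0

After move 4 (R):
8 3 5
1 4 6
7 2 0

After move 5 (D):
8 3 5
1 4 6
7 2 0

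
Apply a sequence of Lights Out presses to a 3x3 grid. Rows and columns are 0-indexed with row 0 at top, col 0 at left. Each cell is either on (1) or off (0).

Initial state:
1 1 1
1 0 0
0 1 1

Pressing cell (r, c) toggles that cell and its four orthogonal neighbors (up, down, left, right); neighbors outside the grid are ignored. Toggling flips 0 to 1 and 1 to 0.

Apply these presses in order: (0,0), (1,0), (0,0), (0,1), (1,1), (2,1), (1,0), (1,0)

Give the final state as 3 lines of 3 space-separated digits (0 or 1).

Answer: 1 1 0
1 0 1
0 1 0

Derivation:
After press 1 at (0,0):
0 0 1
0 0 0
0 1 1

After press 2 at (1,0):
1 0 1
1 1 0
1 1 1

After press 3 at (0,0):
0 1 1
0 1 0
1 1 1

After press 4 at (0,1):
1 0 0
0 0 0
1 1 1

After press 5 at (1,1):
1 1 0
1 1 1
1 0 1

After press 6 at (2,1):
1 1 0
1 0 1
0 1 0

After press 7 at (1,0):
0 1 0
0 1 1
1 1 0

After press 8 at (1,0):
1 1 0
1 0 1
0 1 0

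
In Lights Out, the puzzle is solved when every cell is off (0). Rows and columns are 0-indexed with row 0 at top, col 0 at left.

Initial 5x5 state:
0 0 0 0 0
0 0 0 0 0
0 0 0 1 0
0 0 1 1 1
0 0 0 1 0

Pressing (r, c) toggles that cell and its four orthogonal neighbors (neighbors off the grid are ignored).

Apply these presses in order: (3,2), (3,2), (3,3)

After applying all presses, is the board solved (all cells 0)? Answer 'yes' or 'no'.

Answer: yes

Derivation:
After press 1 at (3,2):
0 0 0 0 0
0 0 0 0 0
0 0 1 1 0
0 1 0 0 1
0 0 1 1 0

After press 2 at (3,2):
0 0 0 0 0
0 0 0 0 0
0 0 0 1 0
0 0 1 1 1
0 0 0 1 0

After press 3 at (3,3):
0 0 0 0 0
0 0 0 0 0
0 0 0 0 0
0 0 0 0 0
0 0 0 0 0

Lights still on: 0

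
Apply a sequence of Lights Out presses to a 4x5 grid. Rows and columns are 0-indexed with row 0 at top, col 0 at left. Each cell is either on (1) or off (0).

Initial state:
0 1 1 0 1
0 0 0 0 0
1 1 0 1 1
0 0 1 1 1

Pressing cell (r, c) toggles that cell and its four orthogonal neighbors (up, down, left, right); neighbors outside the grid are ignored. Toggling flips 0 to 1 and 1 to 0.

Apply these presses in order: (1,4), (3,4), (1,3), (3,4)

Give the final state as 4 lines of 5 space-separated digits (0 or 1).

After press 1 at (1,4):
0 1 1 0 0
0 0 0 1 1
1 1 0 1 0
0 0 1 1 1

After press 2 at (3,4):
0 1 1 0 0
0 0 0 1 1
1 1 0 1 1
0 0 1 0 0

After press 3 at (1,3):
0 1 1 1 0
0 0 1 0 0
1 1 0 0 1
0 0 1 0 0

After press 4 at (3,4):
0 1 1 1 0
0 0 1 0 0
1 1 0 0 0
0 0 1 1 1

Answer: 0 1 1 1 0
0 0 1 0 0
1 1 0 0 0
0 0 1 1 1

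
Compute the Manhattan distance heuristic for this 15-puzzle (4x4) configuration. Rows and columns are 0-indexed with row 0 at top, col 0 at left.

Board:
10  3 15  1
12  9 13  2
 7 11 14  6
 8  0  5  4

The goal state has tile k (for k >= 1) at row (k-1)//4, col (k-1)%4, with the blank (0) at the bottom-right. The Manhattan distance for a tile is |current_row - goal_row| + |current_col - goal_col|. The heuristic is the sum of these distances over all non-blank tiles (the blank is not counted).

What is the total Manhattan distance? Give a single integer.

Tile 10: (0,0)->(2,1) = 3
Tile 3: (0,1)->(0,2) = 1
Tile 15: (0,2)->(3,2) = 3
Tile 1: (0,3)->(0,0) = 3
Tile 12: (1,0)->(2,3) = 4
Tile 9: (1,1)->(2,0) = 2
Tile 13: (1,2)->(3,0) = 4
Tile 2: (1,3)->(0,1) = 3
Tile 7: (2,0)->(1,2) = 3
Tile 11: (2,1)->(2,2) = 1
Tile 14: (2,2)->(3,1) = 2
Tile 6: (2,3)->(1,1) = 3
Tile 8: (3,0)->(1,3) = 5
Tile 5: (3,2)->(1,0) = 4
Tile 4: (3,3)->(0,3) = 3
Sum: 3 + 1 + 3 + 3 + 4 + 2 + 4 + 3 + 3 + 1 + 2 + 3 + 5 + 4 + 3 = 44

Answer: 44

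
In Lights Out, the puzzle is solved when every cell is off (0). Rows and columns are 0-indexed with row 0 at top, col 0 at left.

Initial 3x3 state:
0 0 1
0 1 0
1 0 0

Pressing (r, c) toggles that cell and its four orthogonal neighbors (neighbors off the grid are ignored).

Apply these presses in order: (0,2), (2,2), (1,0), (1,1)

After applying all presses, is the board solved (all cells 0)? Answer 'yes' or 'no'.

After press 1 at (0,2):
0 1 0
0 1 1
1 0 0

After press 2 at (2,2):
0 1 0
0 1 0
1 1 1

After press 3 at (1,0):
1 1 0
1 0 0
0 1 1

After press 4 at (1,1):
1 0 0
0 1 1
0 0 1

Lights still on: 4

Answer: no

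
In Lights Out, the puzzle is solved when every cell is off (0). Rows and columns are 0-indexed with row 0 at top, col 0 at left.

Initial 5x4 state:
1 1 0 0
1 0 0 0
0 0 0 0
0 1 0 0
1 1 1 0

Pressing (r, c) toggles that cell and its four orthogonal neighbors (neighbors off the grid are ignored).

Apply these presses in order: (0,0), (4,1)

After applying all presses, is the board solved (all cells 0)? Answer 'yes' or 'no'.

After press 1 at (0,0):
0 0 0 0
0 0 0 0
0 0 0 0
0 1 0 0
1 1 1 0

After press 2 at (4,1):
0 0 0 0
0 0 0 0
0 0 0 0
0 0 0 0
0 0 0 0

Lights still on: 0

Answer: yes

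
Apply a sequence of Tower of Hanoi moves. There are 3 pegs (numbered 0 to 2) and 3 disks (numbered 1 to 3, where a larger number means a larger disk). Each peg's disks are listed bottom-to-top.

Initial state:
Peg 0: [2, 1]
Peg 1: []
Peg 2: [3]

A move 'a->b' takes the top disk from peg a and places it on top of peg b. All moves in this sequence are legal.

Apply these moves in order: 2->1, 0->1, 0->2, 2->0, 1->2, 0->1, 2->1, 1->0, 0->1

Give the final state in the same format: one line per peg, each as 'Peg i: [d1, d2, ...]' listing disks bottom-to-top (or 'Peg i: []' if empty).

Answer: Peg 0: []
Peg 1: [3, 2, 1]
Peg 2: []

Derivation:
After move 1 (2->1):
Peg 0: [2, 1]
Peg 1: [3]
Peg 2: []

After move 2 (0->1):
Peg 0: [2]
Peg 1: [3, 1]
Peg 2: []

After move 3 (0->2):
Peg 0: []
Peg 1: [3, 1]
Peg 2: [2]

After move 4 (2->0):
Peg 0: [2]
Peg 1: [3, 1]
Peg 2: []

After move 5 (1->2):
Peg 0: [2]
Peg 1: [3]
Peg 2: [1]

After move 6 (0->1):
Peg 0: []
Peg 1: [3, 2]
Peg 2: [1]

After move 7 (2->1):
Peg 0: []
Peg 1: [3, 2, 1]
Peg 2: []

After move 8 (1->0):
Peg 0: [1]
Peg 1: [3, 2]
Peg 2: []

After move 9 (0->1):
Peg 0: []
Peg 1: [3, 2, 1]
Peg 2: []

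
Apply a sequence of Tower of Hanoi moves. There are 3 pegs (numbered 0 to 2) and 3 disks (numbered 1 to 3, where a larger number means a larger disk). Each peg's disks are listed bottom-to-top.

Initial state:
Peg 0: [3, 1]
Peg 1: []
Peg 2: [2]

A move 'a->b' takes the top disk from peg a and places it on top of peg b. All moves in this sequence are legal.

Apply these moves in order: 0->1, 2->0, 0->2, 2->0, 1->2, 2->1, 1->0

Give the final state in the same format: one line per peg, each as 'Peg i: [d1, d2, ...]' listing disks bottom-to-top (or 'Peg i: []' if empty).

After move 1 (0->1):
Peg 0: [3]
Peg 1: [1]
Peg 2: [2]

After move 2 (2->0):
Peg 0: [3, 2]
Peg 1: [1]
Peg 2: []

After move 3 (0->2):
Peg 0: [3]
Peg 1: [1]
Peg 2: [2]

After move 4 (2->0):
Peg 0: [3, 2]
Peg 1: [1]
Peg 2: []

After move 5 (1->2):
Peg 0: [3, 2]
Peg 1: []
Peg 2: [1]

After move 6 (2->1):
Peg 0: [3, 2]
Peg 1: [1]
Peg 2: []

After move 7 (1->0):
Peg 0: [3, 2, 1]
Peg 1: []
Peg 2: []

Answer: Peg 0: [3, 2, 1]
Peg 1: []
Peg 2: []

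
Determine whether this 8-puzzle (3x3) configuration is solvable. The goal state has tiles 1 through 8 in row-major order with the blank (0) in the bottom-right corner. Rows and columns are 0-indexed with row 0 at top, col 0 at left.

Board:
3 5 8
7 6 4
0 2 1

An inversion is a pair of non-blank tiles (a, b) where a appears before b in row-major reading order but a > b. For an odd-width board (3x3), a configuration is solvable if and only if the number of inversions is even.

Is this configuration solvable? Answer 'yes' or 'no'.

Answer: yes

Derivation:
Inversions (pairs i<j in row-major order where tile[i] > tile[j] > 0): 20
20 is even, so the puzzle is solvable.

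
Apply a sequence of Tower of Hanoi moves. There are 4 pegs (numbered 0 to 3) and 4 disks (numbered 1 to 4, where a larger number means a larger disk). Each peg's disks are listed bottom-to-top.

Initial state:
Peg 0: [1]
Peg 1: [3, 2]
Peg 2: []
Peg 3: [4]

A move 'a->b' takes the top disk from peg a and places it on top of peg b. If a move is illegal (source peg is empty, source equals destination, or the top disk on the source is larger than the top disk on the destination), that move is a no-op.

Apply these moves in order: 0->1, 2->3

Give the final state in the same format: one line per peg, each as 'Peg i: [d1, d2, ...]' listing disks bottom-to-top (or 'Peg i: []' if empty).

Answer: Peg 0: []
Peg 1: [3, 2, 1]
Peg 2: []
Peg 3: [4]

Derivation:
After move 1 (0->1):
Peg 0: []
Peg 1: [3, 2, 1]
Peg 2: []
Peg 3: [4]

After move 2 (2->3):
Peg 0: []
Peg 1: [3, 2, 1]
Peg 2: []
Peg 3: [4]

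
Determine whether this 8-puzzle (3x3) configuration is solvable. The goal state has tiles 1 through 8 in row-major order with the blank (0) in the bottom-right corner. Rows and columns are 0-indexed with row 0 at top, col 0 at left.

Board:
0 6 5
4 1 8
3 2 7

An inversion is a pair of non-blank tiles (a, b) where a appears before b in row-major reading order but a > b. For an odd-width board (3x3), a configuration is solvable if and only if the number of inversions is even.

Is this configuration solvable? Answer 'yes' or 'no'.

Inversions (pairs i<j in row-major order where tile[i] > tile[j] > 0): 16
16 is even, so the puzzle is solvable.

Answer: yes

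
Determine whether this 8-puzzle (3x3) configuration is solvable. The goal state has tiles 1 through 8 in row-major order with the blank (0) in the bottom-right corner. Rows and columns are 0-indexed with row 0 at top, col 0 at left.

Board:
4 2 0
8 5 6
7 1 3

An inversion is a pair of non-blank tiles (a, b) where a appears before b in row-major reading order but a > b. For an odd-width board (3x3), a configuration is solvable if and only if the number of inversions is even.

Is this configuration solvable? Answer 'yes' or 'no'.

Answer: no

Derivation:
Inversions (pairs i<j in row-major order where tile[i] > tile[j] > 0): 15
15 is odd, so the puzzle is not solvable.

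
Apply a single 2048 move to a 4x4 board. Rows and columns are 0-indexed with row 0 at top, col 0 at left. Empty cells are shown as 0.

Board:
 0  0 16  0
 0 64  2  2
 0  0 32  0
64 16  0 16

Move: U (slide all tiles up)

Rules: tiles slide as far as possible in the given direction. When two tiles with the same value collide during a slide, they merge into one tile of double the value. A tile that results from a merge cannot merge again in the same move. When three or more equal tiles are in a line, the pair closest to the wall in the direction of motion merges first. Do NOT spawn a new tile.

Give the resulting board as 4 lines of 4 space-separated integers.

Answer: 64 64 16  2
 0 16  2 16
 0  0 32  0
 0  0  0  0

Derivation:
Slide up:
col 0: [0, 0, 0, 64] -> [64, 0, 0, 0]
col 1: [0, 64, 0, 16] -> [64, 16, 0, 0]
col 2: [16, 2, 32, 0] -> [16, 2, 32, 0]
col 3: [0, 2, 0, 16] -> [2, 16, 0, 0]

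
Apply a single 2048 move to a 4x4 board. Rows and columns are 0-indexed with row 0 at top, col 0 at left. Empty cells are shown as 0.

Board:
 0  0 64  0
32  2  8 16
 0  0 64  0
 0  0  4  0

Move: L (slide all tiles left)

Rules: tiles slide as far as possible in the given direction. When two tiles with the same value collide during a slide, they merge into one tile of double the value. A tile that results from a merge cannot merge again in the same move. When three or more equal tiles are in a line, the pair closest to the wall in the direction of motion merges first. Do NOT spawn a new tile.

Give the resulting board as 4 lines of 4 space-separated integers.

Slide left:
row 0: [0, 0, 64, 0] -> [64, 0, 0, 0]
row 1: [32, 2, 8, 16] -> [32, 2, 8, 16]
row 2: [0, 0, 64, 0] -> [64, 0, 0, 0]
row 3: [0, 0, 4, 0] -> [4, 0, 0, 0]

Answer: 64  0  0  0
32  2  8 16
64  0  0  0
 4  0  0  0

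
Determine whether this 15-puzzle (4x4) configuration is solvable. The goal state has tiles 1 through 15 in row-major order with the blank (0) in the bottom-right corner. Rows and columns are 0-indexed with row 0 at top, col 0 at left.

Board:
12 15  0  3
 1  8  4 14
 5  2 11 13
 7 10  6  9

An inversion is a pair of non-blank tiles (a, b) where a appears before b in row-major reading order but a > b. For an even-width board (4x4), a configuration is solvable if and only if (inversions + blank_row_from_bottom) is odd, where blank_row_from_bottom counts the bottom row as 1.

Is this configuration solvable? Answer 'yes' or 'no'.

Answer: no

Derivation:
Inversions: 52
Blank is in row 0 (0-indexed from top), which is row 4 counting from the bottom (bottom = 1).
52 + 4 = 56, which is even, so the puzzle is not solvable.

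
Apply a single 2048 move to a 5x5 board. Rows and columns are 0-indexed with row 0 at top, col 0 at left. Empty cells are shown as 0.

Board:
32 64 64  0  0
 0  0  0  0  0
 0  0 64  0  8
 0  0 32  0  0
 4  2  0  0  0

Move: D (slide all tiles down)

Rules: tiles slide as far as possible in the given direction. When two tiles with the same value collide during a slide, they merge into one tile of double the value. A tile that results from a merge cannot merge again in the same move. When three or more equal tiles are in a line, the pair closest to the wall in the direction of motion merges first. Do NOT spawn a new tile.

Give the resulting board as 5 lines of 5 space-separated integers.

Slide down:
col 0: [32, 0, 0, 0, 4] -> [0, 0, 0, 32, 4]
col 1: [64, 0, 0, 0, 2] -> [0, 0, 0, 64, 2]
col 2: [64, 0, 64, 32, 0] -> [0, 0, 0, 128, 32]
col 3: [0, 0, 0, 0, 0] -> [0, 0, 0, 0, 0]
col 4: [0, 0, 8, 0, 0] -> [0, 0, 0, 0, 8]

Answer:   0   0   0   0   0
  0   0   0   0   0
  0   0   0   0   0
 32  64 128   0   0
  4   2  32   0   8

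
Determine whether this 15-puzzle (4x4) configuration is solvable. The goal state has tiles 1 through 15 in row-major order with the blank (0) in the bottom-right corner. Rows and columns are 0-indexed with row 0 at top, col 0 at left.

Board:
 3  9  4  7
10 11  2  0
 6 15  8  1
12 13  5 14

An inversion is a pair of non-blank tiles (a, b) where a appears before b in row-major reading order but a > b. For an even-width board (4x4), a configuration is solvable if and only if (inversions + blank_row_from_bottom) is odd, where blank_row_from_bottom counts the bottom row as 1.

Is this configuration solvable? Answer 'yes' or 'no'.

Inversions: 38
Blank is in row 1 (0-indexed from top), which is row 3 counting from the bottom (bottom = 1).
38 + 3 = 41, which is odd, so the puzzle is solvable.

Answer: yes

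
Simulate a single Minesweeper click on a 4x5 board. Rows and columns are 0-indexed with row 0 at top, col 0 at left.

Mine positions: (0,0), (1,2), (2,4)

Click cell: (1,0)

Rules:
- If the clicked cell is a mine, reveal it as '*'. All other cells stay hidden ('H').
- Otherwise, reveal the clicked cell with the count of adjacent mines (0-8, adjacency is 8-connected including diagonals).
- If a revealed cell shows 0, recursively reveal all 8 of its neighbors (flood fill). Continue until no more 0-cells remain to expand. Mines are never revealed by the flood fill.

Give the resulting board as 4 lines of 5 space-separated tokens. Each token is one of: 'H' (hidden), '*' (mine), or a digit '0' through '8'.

H H H H H
1 H H H H
H H H H H
H H H H H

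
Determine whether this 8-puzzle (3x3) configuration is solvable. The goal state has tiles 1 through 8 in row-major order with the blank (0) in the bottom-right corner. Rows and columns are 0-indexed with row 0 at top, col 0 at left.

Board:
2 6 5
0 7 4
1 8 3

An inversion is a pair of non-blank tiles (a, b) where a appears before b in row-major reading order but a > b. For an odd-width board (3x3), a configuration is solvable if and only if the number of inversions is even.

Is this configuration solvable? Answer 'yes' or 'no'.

Inversions (pairs i<j in row-major order where tile[i] > tile[j] > 0): 14
14 is even, so the puzzle is solvable.

Answer: yes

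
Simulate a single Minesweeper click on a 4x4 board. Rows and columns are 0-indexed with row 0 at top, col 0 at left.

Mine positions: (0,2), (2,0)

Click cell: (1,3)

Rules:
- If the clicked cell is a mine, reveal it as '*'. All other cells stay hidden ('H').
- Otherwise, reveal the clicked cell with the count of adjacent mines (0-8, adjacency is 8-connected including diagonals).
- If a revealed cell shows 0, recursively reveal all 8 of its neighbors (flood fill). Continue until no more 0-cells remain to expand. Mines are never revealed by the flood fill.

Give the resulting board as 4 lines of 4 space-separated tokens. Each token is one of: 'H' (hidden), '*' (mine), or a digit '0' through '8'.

H H H H
H H H 1
H H H H
H H H H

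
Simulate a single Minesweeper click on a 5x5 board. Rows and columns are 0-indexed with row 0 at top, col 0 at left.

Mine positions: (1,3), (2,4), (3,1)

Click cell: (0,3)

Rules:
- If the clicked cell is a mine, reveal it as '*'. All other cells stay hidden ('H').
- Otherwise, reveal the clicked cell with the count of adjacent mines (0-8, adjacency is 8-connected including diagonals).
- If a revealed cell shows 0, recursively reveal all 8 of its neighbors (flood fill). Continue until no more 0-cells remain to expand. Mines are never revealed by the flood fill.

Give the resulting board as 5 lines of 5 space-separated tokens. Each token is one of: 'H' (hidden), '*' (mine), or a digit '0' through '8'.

H H H 1 H
H H H H H
H H H H H
H H H H H
H H H H H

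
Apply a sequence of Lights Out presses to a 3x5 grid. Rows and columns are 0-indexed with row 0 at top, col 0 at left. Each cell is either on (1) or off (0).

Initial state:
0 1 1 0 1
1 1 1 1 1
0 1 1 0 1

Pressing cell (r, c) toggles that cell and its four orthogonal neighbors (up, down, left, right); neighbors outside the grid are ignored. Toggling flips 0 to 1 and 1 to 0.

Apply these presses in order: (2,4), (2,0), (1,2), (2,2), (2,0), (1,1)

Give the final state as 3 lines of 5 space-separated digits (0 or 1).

Answer: 0 0 0 0 1
0 1 0 0 0
0 1 1 0 0

Derivation:
After press 1 at (2,4):
0 1 1 0 1
1 1 1 1 0
0 1 1 1 0

After press 2 at (2,0):
0 1 1 0 1
0 1 1 1 0
1 0 1 1 0

After press 3 at (1,2):
0 1 0 0 1
0 0 0 0 0
1 0 0 1 0

After press 4 at (2,2):
0 1 0 0 1
0 0 1 0 0
1 1 1 0 0

After press 5 at (2,0):
0 1 0 0 1
1 0 1 0 0
0 0 1 0 0

After press 6 at (1,1):
0 0 0 0 1
0 1 0 0 0
0 1 1 0 0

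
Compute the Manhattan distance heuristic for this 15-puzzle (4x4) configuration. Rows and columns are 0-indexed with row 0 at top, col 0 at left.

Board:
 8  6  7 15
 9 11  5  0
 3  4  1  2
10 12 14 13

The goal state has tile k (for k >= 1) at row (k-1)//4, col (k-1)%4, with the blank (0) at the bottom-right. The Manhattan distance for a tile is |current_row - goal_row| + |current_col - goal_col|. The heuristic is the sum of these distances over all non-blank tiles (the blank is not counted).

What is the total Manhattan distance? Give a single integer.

Answer: 40

Derivation:
Tile 8: (0,0)->(1,3) = 4
Tile 6: (0,1)->(1,1) = 1
Tile 7: (0,2)->(1,2) = 1
Tile 15: (0,3)->(3,2) = 4
Tile 9: (1,0)->(2,0) = 1
Tile 11: (1,1)->(2,2) = 2
Tile 5: (1,2)->(1,0) = 2
Tile 3: (2,0)->(0,2) = 4
Tile 4: (2,1)->(0,3) = 4
Tile 1: (2,2)->(0,0) = 4
Tile 2: (2,3)->(0,1) = 4
Tile 10: (3,0)->(2,1) = 2
Tile 12: (3,1)->(2,3) = 3
Tile 14: (3,2)->(3,1) = 1
Tile 13: (3,3)->(3,0) = 3
Sum: 4 + 1 + 1 + 4 + 1 + 2 + 2 + 4 + 4 + 4 + 4 + 2 + 3 + 1 + 3 = 40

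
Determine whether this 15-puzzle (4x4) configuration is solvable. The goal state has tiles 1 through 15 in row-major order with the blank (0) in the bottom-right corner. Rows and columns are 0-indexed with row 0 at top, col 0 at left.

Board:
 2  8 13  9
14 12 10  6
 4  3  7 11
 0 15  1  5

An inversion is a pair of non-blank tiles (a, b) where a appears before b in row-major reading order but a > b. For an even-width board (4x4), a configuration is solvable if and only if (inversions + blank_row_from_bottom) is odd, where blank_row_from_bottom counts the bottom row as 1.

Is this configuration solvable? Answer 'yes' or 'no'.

Inversions: 59
Blank is in row 3 (0-indexed from top), which is row 1 counting from the bottom (bottom = 1).
59 + 1 = 60, which is even, so the puzzle is not solvable.

Answer: no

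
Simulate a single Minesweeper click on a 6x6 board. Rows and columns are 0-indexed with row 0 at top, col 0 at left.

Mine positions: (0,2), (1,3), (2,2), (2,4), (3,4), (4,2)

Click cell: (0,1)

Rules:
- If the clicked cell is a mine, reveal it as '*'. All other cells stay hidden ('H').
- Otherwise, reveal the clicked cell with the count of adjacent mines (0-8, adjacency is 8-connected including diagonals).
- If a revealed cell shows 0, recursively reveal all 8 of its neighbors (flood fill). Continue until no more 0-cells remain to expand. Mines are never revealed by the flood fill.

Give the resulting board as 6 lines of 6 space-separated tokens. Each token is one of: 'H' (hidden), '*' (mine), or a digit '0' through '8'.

H 1 H H H H
H H H H H H
H H H H H H
H H H H H H
H H H H H H
H H H H H H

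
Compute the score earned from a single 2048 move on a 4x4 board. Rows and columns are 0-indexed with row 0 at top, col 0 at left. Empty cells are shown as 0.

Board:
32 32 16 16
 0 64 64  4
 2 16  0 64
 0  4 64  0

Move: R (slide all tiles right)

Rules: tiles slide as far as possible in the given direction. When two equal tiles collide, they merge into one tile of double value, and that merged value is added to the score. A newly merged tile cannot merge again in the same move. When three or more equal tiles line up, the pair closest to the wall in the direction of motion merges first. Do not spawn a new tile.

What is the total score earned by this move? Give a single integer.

Slide right:
row 0: [32, 32, 16, 16] -> [0, 0, 64, 32]  score +96 (running 96)
row 1: [0, 64, 64, 4] -> [0, 0, 128, 4]  score +128 (running 224)
row 2: [2, 16, 0, 64] -> [0, 2, 16, 64]  score +0 (running 224)
row 3: [0, 4, 64, 0] -> [0, 0, 4, 64]  score +0 (running 224)
Board after move:
  0   0  64  32
  0   0 128   4
  0   2  16  64
  0   0   4  64

Answer: 224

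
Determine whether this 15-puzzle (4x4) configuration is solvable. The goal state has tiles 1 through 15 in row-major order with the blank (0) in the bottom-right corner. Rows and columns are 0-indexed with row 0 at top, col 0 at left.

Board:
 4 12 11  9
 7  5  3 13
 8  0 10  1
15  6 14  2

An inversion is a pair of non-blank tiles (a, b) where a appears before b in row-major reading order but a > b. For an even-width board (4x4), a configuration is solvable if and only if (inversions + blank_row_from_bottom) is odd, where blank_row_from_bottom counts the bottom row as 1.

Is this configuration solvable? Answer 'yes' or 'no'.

Answer: yes

Derivation:
Inversions: 55
Blank is in row 2 (0-indexed from top), which is row 2 counting from the bottom (bottom = 1).
55 + 2 = 57, which is odd, so the puzzle is solvable.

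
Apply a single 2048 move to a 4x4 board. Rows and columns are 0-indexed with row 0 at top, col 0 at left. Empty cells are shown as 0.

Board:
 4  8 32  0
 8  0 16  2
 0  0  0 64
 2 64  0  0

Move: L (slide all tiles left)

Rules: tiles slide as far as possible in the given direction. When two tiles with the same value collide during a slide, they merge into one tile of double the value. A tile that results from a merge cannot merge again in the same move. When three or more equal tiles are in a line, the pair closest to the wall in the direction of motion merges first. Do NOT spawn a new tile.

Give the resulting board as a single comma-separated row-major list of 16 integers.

Slide left:
row 0: [4, 8, 32, 0] -> [4, 8, 32, 0]
row 1: [8, 0, 16, 2] -> [8, 16, 2, 0]
row 2: [0, 0, 0, 64] -> [64, 0, 0, 0]
row 3: [2, 64, 0, 0] -> [2, 64, 0, 0]

Answer: 4, 8, 32, 0, 8, 16, 2, 0, 64, 0, 0, 0, 2, 64, 0, 0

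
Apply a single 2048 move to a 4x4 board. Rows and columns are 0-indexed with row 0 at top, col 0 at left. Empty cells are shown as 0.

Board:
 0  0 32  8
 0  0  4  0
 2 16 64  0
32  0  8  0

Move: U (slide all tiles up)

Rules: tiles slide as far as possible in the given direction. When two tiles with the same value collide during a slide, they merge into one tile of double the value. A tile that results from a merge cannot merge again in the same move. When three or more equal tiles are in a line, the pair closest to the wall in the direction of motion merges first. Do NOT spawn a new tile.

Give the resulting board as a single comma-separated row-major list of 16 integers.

Answer: 2, 16, 32, 8, 32, 0, 4, 0, 0, 0, 64, 0, 0, 0, 8, 0

Derivation:
Slide up:
col 0: [0, 0, 2, 32] -> [2, 32, 0, 0]
col 1: [0, 0, 16, 0] -> [16, 0, 0, 0]
col 2: [32, 4, 64, 8] -> [32, 4, 64, 8]
col 3: [8, 0, 0, 0] -> [8, 0, 0, 0]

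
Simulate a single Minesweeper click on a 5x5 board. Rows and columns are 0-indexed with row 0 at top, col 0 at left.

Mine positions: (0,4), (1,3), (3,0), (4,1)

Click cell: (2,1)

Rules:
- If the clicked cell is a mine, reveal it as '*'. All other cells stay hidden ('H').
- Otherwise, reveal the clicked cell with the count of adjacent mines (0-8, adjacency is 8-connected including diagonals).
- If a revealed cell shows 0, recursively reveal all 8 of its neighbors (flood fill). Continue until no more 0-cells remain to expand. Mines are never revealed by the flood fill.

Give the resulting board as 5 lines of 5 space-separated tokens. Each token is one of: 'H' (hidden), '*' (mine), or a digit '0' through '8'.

H H H H H
H H H H H
H 1 H H H
H H H H H
H H H H H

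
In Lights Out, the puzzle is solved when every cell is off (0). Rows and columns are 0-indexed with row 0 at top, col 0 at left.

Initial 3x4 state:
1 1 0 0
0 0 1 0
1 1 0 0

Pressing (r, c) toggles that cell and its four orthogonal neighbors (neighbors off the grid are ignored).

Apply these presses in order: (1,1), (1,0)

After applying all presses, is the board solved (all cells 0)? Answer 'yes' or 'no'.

Answer: yes

Derivation:
After press 1 at (1,1):
1 0 0 0
1 1 0 0
1 0 0 0

After press 2 at (1,0):
0 0 0 0
0 0 0 0
0 0 0 0

Lights still on: 0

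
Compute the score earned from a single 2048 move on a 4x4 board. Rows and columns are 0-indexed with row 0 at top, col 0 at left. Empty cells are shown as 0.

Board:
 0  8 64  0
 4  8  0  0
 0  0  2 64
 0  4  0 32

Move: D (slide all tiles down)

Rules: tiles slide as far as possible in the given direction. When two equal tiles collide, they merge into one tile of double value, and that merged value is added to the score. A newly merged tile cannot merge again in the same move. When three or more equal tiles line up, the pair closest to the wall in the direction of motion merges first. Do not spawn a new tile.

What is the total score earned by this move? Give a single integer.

Answer: 16

Derivation:
Slide down:
col 0: [0, 4, 0, 0] -> [0, 0, 0, 4]  score +0 (running 0)
col 1: [8, 8, 0, 4] -> [0, 0, 16, 4]  score +16 (running 16)
col 2: [64, 0, 2, 0] -> [0, 0, 64, 2]  score +0 (running 16)
col 3: [0, 0, 64, 32] -> [0, 0, 64, 32]  score +0 (running 16)
Board after move:
 0  0  0  0
 0  0  0  0
 0 16 64 64
 4  4  2 32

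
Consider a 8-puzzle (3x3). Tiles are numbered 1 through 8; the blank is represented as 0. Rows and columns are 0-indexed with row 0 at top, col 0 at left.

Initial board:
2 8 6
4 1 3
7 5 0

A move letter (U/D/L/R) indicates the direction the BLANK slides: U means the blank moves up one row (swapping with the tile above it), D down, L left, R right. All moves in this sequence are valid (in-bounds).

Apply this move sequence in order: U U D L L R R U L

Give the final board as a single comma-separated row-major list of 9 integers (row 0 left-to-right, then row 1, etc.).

Answer: 2, 0, 8, 4, 1, 6, 7, 5, 3

Derivation:
After move 1 (U):
2 8 6
4 1 0
7 5 3

After move 2 (U):
2 8 0
4 1 6
7 5 3

After move 3 (D):
2 8 6
4 1 0
7 5 3

After move 4 (L):
2 8 6
4 0 1
7 5 3

After move 5 (L):
2 8 6
0 4 1
7 5 3

After move 6 (R):
2 8 6
4 0 1
7 5 3

After move 7 (R):
2 8 6
4 1 0
7 5 3

After move 8 (U):
2 8 0
4 1 6
7 5 3

After move 9 (L):
2 0 8
4 1 6
7 5 3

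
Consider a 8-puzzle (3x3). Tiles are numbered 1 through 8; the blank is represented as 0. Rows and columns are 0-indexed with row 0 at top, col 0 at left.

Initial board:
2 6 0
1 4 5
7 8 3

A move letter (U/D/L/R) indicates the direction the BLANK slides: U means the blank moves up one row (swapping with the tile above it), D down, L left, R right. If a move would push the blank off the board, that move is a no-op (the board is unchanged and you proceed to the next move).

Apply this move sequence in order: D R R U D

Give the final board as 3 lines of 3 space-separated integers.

Answer: 2 6 5
1 4 0
7 8 3

Derivation:
After move 1 (D):
2 6 5
1 4 0
7 8 3

After move 2 (R):
2 6 5
1 4 0
7 8 3

After move 3 (R):
2 6 5
1 4 0
7 8 3

After move 4 (U):
2 6 0
1 4 5
7 8 3

After move 5 (D):
2 6 5
1 4 0
7 8 3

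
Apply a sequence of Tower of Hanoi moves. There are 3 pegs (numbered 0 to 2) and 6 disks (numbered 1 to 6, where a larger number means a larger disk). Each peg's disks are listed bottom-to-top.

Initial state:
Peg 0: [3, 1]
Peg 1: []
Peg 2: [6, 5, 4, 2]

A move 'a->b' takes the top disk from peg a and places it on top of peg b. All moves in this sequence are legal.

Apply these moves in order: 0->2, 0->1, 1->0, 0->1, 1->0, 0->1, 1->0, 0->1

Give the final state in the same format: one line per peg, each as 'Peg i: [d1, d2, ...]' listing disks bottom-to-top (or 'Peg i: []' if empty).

After move 1 (0->2):
Peg 0: [3]
Peg 1: []
Peg 2: [6, 5, 4, 2, 1]

After move 2 (0->1):
Peg 0: []
Peg 1: [3]
Peg 2: [6, 5, 4, 2, 1]

After move 3 (1->0):
Peg 0: [3]
Peg 1: []
Peg 2: [6, 5, 4, 2, 1]

After move 4 (0->1):
Peg 0: []
Peg 1: [3]
Peg 2: [6, 5, 4, 2, 1]

After move 5 (1->0):
Peg 0: [3]
Peg 1: []
Peg 2: [6, 5, 4, 2, 1]

After move 6 (0->1):
Peg 0: []
Peg 1: [3]
Peg 2: [6, 5, 4, 2, 1]

After move 7 (1->0):
Peg 0: [3]
Peg 1: []
Peg 2: [6, 5, 4, 2, 1]

After move 8 (0->1):
Peg 0: []
Peg 1: [3]
Peg 2: [6, 5, 4, 2, 1]

Answer: Peg 0: []
Peg 1: [3]
Peg 2: [6, 5, 4, 2, 1]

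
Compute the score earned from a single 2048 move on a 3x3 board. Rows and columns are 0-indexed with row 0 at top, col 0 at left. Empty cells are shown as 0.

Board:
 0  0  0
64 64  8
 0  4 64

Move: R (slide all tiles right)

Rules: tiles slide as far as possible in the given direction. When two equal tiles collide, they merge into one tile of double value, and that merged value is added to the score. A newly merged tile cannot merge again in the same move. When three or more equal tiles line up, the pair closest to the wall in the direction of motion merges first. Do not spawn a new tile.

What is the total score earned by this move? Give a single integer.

Answer: 128

Derivation:
Slide right:
row 0: [0, 0, 0] -> [0, 0, 0]  score +0 (running 0)
row 1: [64, 64, 8] -> [0, 128, 8]  score +128 (running 128)
row 2: [0, 4, 64] -> [0, 4, 64]  score +0 (running 128)
Board after move:
  0   0   0
  0 128   8
  0   4  64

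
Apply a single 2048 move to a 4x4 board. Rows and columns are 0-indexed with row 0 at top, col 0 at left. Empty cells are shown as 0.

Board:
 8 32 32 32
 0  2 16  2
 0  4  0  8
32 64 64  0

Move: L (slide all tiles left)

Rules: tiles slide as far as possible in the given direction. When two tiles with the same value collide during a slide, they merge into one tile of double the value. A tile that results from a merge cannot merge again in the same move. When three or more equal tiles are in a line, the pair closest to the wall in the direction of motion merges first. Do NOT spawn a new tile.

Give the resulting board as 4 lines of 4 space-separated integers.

Slide left:
row 0: [8, 32, 32, 32] -> [8, 64, 32, 0]
row 1: [0, 2, 16, 2] -> [2, 16, 2, 0]
row 2: [0, 4, 0, 8] -> [4, 8, 0, 0]
row 3: [32, 64, 64, 0] -> [32, 128, 0, 0]

Answer:   8  64  32   0
  2  16   2   0
  4   8   0   0
 32 128   0   0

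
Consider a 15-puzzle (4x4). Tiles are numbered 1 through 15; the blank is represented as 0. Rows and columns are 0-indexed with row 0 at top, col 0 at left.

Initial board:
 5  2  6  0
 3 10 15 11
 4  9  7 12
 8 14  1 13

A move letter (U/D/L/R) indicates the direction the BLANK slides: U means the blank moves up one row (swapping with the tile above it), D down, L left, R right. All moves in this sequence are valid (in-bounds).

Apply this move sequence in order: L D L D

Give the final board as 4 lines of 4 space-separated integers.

After move 1 (L):
 5  2  0  6
 3 10 15 11
 4  9  7 12
 8 14  1 13

After move 2 (D):
 5  2 15  6
 3 10  0 11
 4  9  7 12
 8 14  1 13

After move 3 (L):
 5  2 15  6
 3  0 10 11
 4  9  7 12
 8 14  1 13

After move 4 (D):
 5  2 15  6
 3  9 10 11
 4  0  7 12
 8 14  1 13

Answer:  5  2 15  6
 3  9 10 11
 4  0  7 12
 8 14  1 13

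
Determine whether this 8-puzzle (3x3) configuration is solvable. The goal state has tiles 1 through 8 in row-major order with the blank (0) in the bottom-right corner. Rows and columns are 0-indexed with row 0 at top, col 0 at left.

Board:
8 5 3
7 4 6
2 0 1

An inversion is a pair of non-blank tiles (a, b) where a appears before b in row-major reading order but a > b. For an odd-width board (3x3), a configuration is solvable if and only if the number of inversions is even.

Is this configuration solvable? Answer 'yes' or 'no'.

Answer: yes

Derivation:
Inversions (pairs i<j in row-major order where tile[i] > tile[j] > 0): 22
22 is even, so the puzzle is solvable.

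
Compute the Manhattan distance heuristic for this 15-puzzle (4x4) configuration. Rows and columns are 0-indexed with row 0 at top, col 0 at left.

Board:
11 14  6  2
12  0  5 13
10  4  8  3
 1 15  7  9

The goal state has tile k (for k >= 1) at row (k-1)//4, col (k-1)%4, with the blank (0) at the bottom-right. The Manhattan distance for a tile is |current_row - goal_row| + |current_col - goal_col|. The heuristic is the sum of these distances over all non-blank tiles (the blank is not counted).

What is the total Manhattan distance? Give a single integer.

Tile 11: (0,0)->(2,2) = 4
Tile 14: (0,1)->(3,1) = 3
Tile 6: (0,2)->(1,1) = 2
Tile 2: (0,3)->(0,1) = 2
Tile 12: (1,0)->(2,3) = 4
Tile 5: (1,2)->(1,0) = 2
Tile 13: (1,3)->(3,0) = 5
Tile 10: (2,0)->(2,1) = 1
Tile 4: (2,1)->(0,3) = 4
Tile 8: (2,2)->(1,3) = 2
Tile 3: (2,3)->(0,2) = 3
Tile 1: (3,0)->(0,0) = 3
Tile 15: (3,1)->(3,2) = 1
Tile 7: (3,2)->(1,2) = 2
Tile 9: (3,3)->(2,0) = 4
Sum: 4 + 3 + 2 + 2 + 4 + 2 + 5 + 1 + 4 + 2 + 3 + 3 + 1 + 2 + 4 = 42

Answer: 42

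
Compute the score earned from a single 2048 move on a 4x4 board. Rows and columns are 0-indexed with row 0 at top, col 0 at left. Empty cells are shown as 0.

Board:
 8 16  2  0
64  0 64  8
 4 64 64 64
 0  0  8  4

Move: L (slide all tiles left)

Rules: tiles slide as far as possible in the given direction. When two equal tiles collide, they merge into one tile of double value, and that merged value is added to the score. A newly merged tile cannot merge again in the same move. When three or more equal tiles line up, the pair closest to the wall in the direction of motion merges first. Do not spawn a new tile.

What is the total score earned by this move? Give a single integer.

Slide left:
row 0: [8, 16, 2, 0] -> [8, 16, 2, 0]  score +0 (running 0)
row 1: [64, 0, 64, 8] -> [128, 8, 0, 0]  score +128 (running 128)
row 2: [4, 64, 64, 64] -> [4, 128, 64, 0]  score +128 (running 256)
row 3: [0, 0, 8, 4] -> [8, 4, 0, 0]  score +0 (running 256)
Board after move:
  8  16   2   0
128   8   0   0
  4 128  64   0
  8   4   0   0

Answer: 256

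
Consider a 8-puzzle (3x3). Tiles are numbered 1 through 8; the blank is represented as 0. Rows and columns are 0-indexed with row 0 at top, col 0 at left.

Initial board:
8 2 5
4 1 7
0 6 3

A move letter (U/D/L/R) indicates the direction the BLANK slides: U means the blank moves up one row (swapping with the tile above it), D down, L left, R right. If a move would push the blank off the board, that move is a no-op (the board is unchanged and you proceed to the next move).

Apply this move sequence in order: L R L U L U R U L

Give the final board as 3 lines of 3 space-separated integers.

Answer: 0 2 5
8 1 7
4 6 3

Derivation:
After move 1 (L):
8 2 5
4 1 7
0 6 3

After move 2 (R):
8 2 5
4 1 7
6 0 3

After move 3 (L):
8 2 5
4 1 7
0 6 3

After move 4 (U):
8 2 5
0 1 7
4 6 3

After move 5 (L):
8 2 5
0 1 7
4 6 3

After move 6 (U):
0 2 5
8 1 7
4 6 3

After move 7 (R):
2 0 5
8 1 7
4 6 3

After move 8 (U):
2 0 5
8 1 7
4 6 3

After move 9 (L):
0 2 5
8 1 7
4 6 3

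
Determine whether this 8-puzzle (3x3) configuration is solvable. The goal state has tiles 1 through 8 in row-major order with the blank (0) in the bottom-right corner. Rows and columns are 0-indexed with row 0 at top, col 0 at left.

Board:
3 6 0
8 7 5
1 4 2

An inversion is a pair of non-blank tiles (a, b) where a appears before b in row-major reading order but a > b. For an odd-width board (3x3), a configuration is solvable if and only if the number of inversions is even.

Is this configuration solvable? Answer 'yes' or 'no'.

Inversions (pairs i<j in row-major order where tile[i] > tile[j] > 0): 19
19 is odd, so the puzzle is not solvable.

Answer: no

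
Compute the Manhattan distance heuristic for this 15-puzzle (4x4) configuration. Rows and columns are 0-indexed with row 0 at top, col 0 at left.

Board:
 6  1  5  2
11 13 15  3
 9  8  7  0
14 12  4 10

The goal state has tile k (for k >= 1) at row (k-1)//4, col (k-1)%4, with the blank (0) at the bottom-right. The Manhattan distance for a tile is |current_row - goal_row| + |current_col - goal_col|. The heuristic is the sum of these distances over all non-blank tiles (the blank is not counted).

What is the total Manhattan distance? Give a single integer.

Tile 6: (0,0)->(1,1) = 2
Tile 1: (0,1)->(0,0) = 1
Tile 5: (0,2)->(1,0) = 3
Tile 2: (0,3)->(0,1) = 2
Tile 11: (1,0)->(2,2) = 3
Tile 13: (1,1)->(3,0) = 3
Tile 15: (1,2)->(3,2) = 2
Tile 3: (1,3)->(0,2) = 2
Tile 9: (2,0)->(2,0) = 0
Tile 8: (2,1)->(1,3) = 3
Tile 7: (2,2)->(1,2) = 1
Tile 14: (3,0)->(3,1) = 1
Tile 12: (3,1)->(2,3) = 3
Tile 4: (3,2)->(0,3) = 4
Tile 10: (3,3)->(2,1) = 3
Sum: 2 + 1 + 3 + 2 + 3 + 3 + 2 + 2 + 0 + 3 + 1 + 1 + 3 + 4 + 3 = 33

Answer: 33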